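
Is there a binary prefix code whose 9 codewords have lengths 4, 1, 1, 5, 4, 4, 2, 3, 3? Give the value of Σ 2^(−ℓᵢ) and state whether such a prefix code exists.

With common denominator 2^5 = 32: Σ 2^(−ℓᵢ) = 2/32 + 16/32 + 16/32 + 1/32 + 2/32 + 2/32 + 8/32 + 4/32 + 4/32 = 55/32 = 1.71875.
Kraft's inequality requires Σ ≤ 1; here Σ = 1.71875 > 1, so no such prefix code exists.

1.71875; no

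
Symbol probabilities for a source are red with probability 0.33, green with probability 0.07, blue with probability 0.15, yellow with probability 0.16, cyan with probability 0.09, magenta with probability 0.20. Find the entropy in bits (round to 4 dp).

2.4070 bits

H = −Σ pᵢ log₂ pᵢ.
−0.33·log₂(0.33) = 0.5278
−0.07·log₂(0.07) = 0.2686
−0.15·log₂(0.15) = 0.4105
−0.16·log₂(0.16) = 0.4230
−0.09·log₂(0.09) = 0.3127
−0.20·log₂(0.20) = 0.4644
Sum ≈ 2.4070 → 2.4070 bits.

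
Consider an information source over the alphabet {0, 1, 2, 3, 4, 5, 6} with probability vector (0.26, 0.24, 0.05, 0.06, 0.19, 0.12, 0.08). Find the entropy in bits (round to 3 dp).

2.573 bits

H = −Σ pᵢ log₂ pᵢ.
−0.26·log₂(0.26) = 0.5053
−0.24·log₂(0.24) = 0.4941
−0.05·log₂(0.05) = 0.2161
−0.06·log₂(0.06) = 0.2435
−0.19·log₂(0.19) = 0.4552
−0.12·log₂(0.12) = 0.3671
−0.08·log₂(0.08) = 0.2915
Sum ≈ 2.5729 → 2.573 bits.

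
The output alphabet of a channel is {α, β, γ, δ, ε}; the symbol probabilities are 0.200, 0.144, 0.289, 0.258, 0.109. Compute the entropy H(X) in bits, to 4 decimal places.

2.2374 bits

H = −Σ pᵢ log₂ pᵢ.
−0.200·log₂(0.200) = 0.4644
−0.144·log₂(0.144) = 0.4026
−0.289·log₂(0.289) = 0.5176
−0.258·log₂(0.258) = 0.5043
−0.109·log₂(0.109) = 0.3485
Sum ≈ 2.2374 → 2.2374 bits.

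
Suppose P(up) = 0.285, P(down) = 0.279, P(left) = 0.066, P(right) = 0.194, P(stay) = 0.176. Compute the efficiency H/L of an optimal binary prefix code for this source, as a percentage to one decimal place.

97.6%

Entropy H = −Σ p log₂ p ≈ 2.1889 bits.
Huffman merges: 33/500+22/125→121/500; 97/500+121/500→109/250; 279/1000+57/200→141/250; 109/250+141/250→1. L = 1121/500 ≈ 2.2420.
Efficiency = H/L = 2.1889/2.2420 = 97.6%.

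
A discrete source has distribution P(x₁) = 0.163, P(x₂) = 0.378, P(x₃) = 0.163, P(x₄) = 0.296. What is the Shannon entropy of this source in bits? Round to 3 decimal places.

H = −Σ pᵢ log₂ pᵢ.
−0.163·log₂(0.163) = 0.4266
−0.378·log₂(0.378) = 0.5305
−0.163·log₂(0.163) = 0.4266
−0.296·log₂(0.296) = 0.5199
Sum ≈ 1.9036 → 1.904 bits.

1.904 bits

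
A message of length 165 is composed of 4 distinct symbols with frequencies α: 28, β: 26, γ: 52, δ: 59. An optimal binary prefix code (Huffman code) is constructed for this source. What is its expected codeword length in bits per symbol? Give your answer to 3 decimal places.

1.970 bits/symbol

Probabilities are the counts divided by 165.
Repeatedly combine the two least-probable nodes; the expected code length is the sum of the merged weights.
merge 26/165 + 28/165 → 18/55
merge 52/165 + 18/55 → 106/165
merge 59/165 + 106/165 → 1
L = 18/55 + 106/165 + 1 = 65/33 ≈ 1.970 bits/symbol.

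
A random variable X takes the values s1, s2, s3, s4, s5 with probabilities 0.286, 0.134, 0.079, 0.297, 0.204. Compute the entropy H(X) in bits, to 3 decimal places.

2.182 bits

H = −Σ pᵢ log₂ pᵢ.
−0.286·log₂(0.286) = 0.5165
−0.134·log₂(0.134) = 0.3886
−0.079·log₂(0.079) = 0.2893
−0.297·log₂(0.297) = 0.5202
−0.204·log₂(0.204) = 0.4678
Sum ≈ 2.1824 → 2.182 bits.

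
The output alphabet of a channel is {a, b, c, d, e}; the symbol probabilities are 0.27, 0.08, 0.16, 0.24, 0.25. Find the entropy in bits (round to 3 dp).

H = −Σ pᵢ log₂ pᵢ.
−0.27·log₂(0.27) = 0.5100
−0.08·log₂(0.08) = 0.2915
−0.16·log₂(0.16) = 0.4230
−0.24·log₂(0.24) = 0.4941
−0.25·log₂(0.25) = 0.5000
Sum ≈ 2.2187 → 2.219 bits.

2.219 bits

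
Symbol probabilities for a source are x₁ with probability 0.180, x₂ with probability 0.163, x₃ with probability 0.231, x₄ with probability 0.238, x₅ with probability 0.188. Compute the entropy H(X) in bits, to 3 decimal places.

H = −Σ pᵢ log₂ pᵢ.
−0.180·log₂(0.180) = 0.4453
−0.163·log₂(0.163) = 0.4266
−0.231·log₂(0.231) = 0.4883
−0.238·log₂(0.238) = 0.4929
−0.188·log₂(0.188) = 0.4533
Sum ≈ 2.3064 → 2.306 bits.

2.306 bits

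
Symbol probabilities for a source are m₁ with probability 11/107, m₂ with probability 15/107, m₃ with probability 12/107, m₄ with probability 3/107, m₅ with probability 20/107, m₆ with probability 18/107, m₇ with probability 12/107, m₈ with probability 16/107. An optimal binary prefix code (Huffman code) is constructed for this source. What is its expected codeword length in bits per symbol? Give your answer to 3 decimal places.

Repeatedly combine the two least-probable nodes; the expected code length is the sum of the merged weights.
merge 3/107 + 11/107 → 14/107
merge 12/107 + 12/107 → 24/107
merge 14/107 + 15/107 → 29/107
merge 16/107 + 18/107 → 34/107
merge 20/107 + 24/107 → 44/107
merge 29/107 + 34/107 → 63/107
merge 44/107 + 63/107 → 1
L = 14/107 + 24/107 + 29/107 + 34/107 + 44/107 + 63/107 + 1 = 315/107 ≈ 2.944 bits/symbol.

2.944 bits/symbol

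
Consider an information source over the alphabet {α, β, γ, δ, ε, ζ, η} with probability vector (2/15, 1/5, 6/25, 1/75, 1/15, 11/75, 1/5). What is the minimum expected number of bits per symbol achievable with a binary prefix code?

2.64 bits/symbol

Repeatedly combine the two least-probable nodes; the expected code length is the sum of the merged weights.
merge 1/75 + 1/15 → 2/25
merge 2/25 + 2/15 → 16/75
merge 11/75 + 1/5 → 26/75
merge 1/5 + 16/75 → 31/75
merge 6/25 + 26/75 → 44/75
merge 31/75 + 44/75 → 1
L = 2/25 + 16/75 + 26/75 + 31/75 + 44/75 + 1 = 66/25 = 2.64 bits/symbol.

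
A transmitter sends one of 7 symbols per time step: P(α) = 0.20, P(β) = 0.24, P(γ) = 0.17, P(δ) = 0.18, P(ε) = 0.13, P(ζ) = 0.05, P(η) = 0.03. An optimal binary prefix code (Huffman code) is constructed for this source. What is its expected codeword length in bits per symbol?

Repeatedly combine the two least-probable nodes; the expected code length is the sum of the merged weights.
merge 3/100 + 1/20 → 2/25
merge 2/25 + 13/100 → 21/100
merge 17/100 + 9/50 → 7/20
merge 1/5 + 21/100 → 41/100
merge 6/25 + 7/20 → 59/100
merge 41/100 + 59/100 → 1
L = 2/25 + 21/100 + 7/20 + 41/100 + 59/100 + 1 = 66/25 = 2.64 bits/symbol.

2.64 bits/symbol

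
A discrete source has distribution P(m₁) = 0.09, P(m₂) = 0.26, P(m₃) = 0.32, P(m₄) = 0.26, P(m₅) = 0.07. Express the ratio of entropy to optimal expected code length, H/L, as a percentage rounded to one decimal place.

98.0%

Entropy H = −Σ p log₂ p ≈ 2.1178 bits.
Huffman merges: 7/100+9/100→4/25; 4/25+13/50→21/50; 13/50+8/25→29/50; 21/50+29/50→1. L = 54/25 ≈ 2.1600.
Efficiency = H/L = 2.1178/2.1600 = 98.0%.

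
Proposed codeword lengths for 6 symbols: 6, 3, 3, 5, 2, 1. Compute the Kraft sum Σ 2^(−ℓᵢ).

1.046875

With common denominator 2^6 = 64: Σ 2^(−ℓᵢ) = 1/64 + 8/64 + 8/64 + 2/64 + 16/64 + 32/64 = 67/64 = 1.046875.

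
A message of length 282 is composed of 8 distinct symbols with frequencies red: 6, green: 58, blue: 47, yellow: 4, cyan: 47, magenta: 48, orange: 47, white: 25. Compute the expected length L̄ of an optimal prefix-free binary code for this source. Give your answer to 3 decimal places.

2.784 bits/symbol

Probabilities are the counts divided by 282.
Repeatedly combine the two least-probable nodes; the expected code length is the sum of the merged weights.
merge 2/141 + 1/47 → 5/141
merge 5/141 + 25/282 → 35/282
merge 35/282 + 1/6 → 41/141
merge 1/6 + 1/6 → 1/3
merge 8/47 + 29/141 → 53/141
merge 41/141 + 1/3 → 88/141
merge 53/141 + 88/141 → 1
L = 5/141 + 35/282 + 41/141 + 1/3 + 53/141 + 88/141 + 1 = 785/282 ≈ 2.784 bits/symbol.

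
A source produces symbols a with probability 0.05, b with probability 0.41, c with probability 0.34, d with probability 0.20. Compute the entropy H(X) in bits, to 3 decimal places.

1.737 bits

H = −Σ pᵢ log₂ pᵢ.
−0.05·log₂(0.05) = 0.2161
−0.41·log₂(0.41) = 0.5274
−0.34·log₂(0.34) = 0.5292
−0.20·log₂(0.20) = 0.4644
Sum ≈ 1.7370 → 1.737 bits.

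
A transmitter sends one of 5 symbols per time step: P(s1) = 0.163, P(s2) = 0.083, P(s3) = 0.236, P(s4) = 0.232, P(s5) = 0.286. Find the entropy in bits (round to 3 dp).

2.222 bits

H = −Σ pᵢ log₂ pᵢ.
−0.163·log₂(0.163) = 0.4266
−0.083·log₂(0.083) = 0.2980
−0.236·log₂(0.236) = 0.4916
−0.232·log₂(0.232) = 0.4890
−0.286·log₂(0.286) = 0.5165
Sum ≈ 2.2217 → 2.222 bits.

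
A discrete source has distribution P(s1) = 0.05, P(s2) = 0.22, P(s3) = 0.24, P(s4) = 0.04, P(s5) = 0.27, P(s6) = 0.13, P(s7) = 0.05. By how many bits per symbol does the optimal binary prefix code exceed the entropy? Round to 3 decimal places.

Entropy H = −Σ p log₂ p ≈ 2.4853 bits.
Huffman merges: 1/25+1/20→9/100; 1/20+9/100→7/50; 13/100+7/50→27/100; 11/50+6/25→23/50; 27/100+27/100→27/50; 23/50+27/50→1. L = 5/2 ≈ 2.5000.
L − H = 2.5000 − 2.4853 = 0.015 bits.

0.015 bits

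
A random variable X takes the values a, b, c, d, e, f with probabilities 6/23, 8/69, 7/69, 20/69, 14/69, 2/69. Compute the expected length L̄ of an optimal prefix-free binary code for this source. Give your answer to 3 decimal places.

Repeatedly combine the two least-probable nodes; the expected code length is the sum of the merged weights.
merge 2/69 + 7/69 → 3/23
merge 8/69 + 3/23 → 17/69
merge 14/69 + 17/69 → 31/69
merge 6/23 + 20/69 → 38/69
merge 31/69 + 38/69 → 1
L = 3/23 + 17/69 + 31/69 + 38/69 + 1 = 164/69 ≈ 2.377 bits/symbol.

2.377 bits/symbol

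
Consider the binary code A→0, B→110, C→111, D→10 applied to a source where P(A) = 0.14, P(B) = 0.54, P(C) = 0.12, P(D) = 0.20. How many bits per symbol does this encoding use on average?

2.52 bits/symbol

L̄ = Σ pᵢ·ℓᵢ = 0.14·1 + 0.54·3 + 0.12·3 + 0.20·2 = 2.52 bits/symbol.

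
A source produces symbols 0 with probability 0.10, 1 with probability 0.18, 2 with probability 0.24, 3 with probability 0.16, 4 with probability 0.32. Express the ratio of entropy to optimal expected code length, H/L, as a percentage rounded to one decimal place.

98.3%

Entropy H = −Σ p log₂ p ≈ 2.2207 bits.
Huffman merges: 1/10+4/25→13/50; 9/50+6/25→21/50; 13/50+8/25→29/50; 21/50+29/50→1. L = 113/50 ≈ 2.2600.
Efficiency = H/L = 2.2207/2.2600 = 98.3%.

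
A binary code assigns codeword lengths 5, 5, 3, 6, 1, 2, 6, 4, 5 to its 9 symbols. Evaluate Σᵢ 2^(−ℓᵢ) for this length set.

With common denominator 2^6 = 64: Σ 2^(−ℓᵢ) = 2/64 + 2/64 + 8/64 + 1/64 + 32/64 + 16/64 + 1/64 + 4/64 + 2/64 = 68/64 = 1.0625.

1.0625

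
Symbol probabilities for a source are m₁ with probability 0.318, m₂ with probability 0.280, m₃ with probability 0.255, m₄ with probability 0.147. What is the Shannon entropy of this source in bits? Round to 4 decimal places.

H = −Σ pᵢ log₂ pᵢ.
−0.318·log₂(0.318) = 0.5256
−0.280·log₂(0.280) = 0.5142
−0.255·log₂(0.255) = 0.5027
−0.147·log₂(0.147) = 0.4066
Sum ≈ 1.9492 → 1.9492 bits.

1.9492 bits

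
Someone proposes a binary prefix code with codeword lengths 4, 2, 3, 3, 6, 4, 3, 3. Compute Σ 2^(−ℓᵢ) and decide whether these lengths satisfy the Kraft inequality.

With common denominator 2^6 = 64: Σ 2^(−ℓᵢ) = 4/64 + 16/64 + 8/64 + 8/64 + 1/64 + 4/64 + 8/64 + 8/64 = 57/64 = 0.890625.
Kraft's inequality requires Σ ≤ 1; here Σ = 0.890625 ≤ 1, so such a prefix code exists.

0.890625; yes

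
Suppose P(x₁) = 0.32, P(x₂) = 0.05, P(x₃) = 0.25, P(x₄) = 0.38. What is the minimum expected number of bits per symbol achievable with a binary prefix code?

1.92 bits/symbol

Repeatedly combine the two least-probable nodes; the expected code length is the sum of the merged weights.
merge 1/20 + 1/4 → 3/10
merge 3/10 + 8/25 → 31/50
merge 19/50 + 31/50 → 1
L = 3/10 + 31/50 + 1 = 48/25 = 1.92 bits/symbol.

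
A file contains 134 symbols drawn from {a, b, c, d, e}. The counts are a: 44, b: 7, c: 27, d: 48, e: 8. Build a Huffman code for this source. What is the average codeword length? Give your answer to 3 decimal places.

2.067 bits/symbol

Probabilities are the counts divided by 134.
Repeatedly combine the two least-probable nodes; the expected code length is the sum of the merged weights.
merge 7/134 + 4/67 → 15/134
merge 15/134 + 27/134 → 21/67
merge 21/67 + 22/67 → 43/67
merge 24/67 + 43/67 → 1
L = 15/134 + 21/67 + 43/67 + 1 = 277/134 ≈ 2.067 bits/symbol.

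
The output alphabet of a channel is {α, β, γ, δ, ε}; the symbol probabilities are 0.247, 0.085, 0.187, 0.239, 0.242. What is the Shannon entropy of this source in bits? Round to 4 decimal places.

2.2418 bits

H = −Σ pᵢ log₂ pᵢ.
−0.247·log₂(0.247) = 0.4983
−0.085·log₂(0.085) = 0.3023
−0.187·log₂(0.187) = 0.4523
−0.239·log₂(0.239) = 0.4935
−0.242·log₂(0.242) = 0.4954
Sum ≈ 2.2418 → 2.2418 bits.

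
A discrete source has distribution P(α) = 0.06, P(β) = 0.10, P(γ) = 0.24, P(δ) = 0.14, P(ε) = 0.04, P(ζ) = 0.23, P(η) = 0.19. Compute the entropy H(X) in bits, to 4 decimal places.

2.5956 bits

H = −Σ pᵢ log₂ pᵢ.
−0.06·log₂(0.06) = 0.2435
−0.10·log₂(0.10) = 0.3322
−0.24·log₂(0.24) = 0.4941
−0.14·log₂(0.14) = 0.3971
−0.04·log₂(0.04) = 0.1858
−0.23·log₂(0.23) = 0.4877
−0.19·log₂(0.19) = 0.4552
Sum ≈ 2.5956 → 2.5956 bits.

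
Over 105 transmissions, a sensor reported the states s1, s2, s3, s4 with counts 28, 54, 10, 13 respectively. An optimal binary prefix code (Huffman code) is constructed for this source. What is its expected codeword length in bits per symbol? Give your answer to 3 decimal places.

Probabilities are the counts divided by 105.
Repeatedly combine the two least-probable nodes; the expected code length is the sum of the merged weights.
merge 2/21 + 13/105 → 23/105
merge 23/105 + 4/15 → 17/35
merge 17/35 + 18/35 → 1
L = 23/105 + 17/35 + 1 = 179/105 ≈ 1.705 bits/symbol.

1.705 bits/symbol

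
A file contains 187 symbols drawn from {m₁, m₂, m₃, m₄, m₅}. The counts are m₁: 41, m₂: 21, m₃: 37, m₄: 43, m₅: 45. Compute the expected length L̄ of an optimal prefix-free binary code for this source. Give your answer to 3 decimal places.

Probabilities are the counts divided by 187.
Repeatedly combine the two least-probable nodes; the expected code length is the sum of the merged weights.
merge 21/187 + 37/187 → 58/187
merge 41/187 + 43/187 → 84/187
merge 45/187 + 58/187 → 103/187
merge 84/187 + 103/187 → 1
L = 58/187 + 84/187 + 103/187 + 1 = 432/187 ≈ 2.310 bits/symbol.

2.310 bits/symbol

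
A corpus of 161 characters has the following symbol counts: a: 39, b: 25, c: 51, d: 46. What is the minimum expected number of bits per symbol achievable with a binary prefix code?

2 bits/symbol

Probabilities are the counts divided by 161.
Repeatedly combine the two least-probable nodes; the expected code length is the sum of the merged weights.
merge 25/161 + 39/161 → 64/161
merge 2/7 + 51/161 → 97/161
merge 64/161 + 97/161 → 1
L = 64/161 + 97/161 + 1 = 2 bits/symbol.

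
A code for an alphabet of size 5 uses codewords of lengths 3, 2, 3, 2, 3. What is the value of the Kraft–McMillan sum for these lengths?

With common denominator 2^3 = 8: Σ 2^(−ℓᵢ) = 1/8 + 2/8 + 1/8 + 2/8 + 1/8 = 7/8 = 0.875.

0.875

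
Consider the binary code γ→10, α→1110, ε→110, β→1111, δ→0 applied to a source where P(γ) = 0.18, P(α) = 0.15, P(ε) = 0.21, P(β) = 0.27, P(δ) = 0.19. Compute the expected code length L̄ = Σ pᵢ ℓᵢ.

L̄ = Σ pᵢ·ℓᵢ = 0.18·2 + 0.15·4 + 0.21·3 + 0.27·4 + 0.19·1 = 2.86 bits/symbol.

2.86 bits/symbol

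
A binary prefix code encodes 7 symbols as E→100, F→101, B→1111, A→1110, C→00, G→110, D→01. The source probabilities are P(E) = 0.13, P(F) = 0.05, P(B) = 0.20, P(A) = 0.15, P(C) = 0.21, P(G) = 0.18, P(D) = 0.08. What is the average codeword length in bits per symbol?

3.06 bits/symbol

L̄ = Σ pᵢ·ℓᵢ = 0.13·3 + 0.05·3 + 0.20·4 + 0.15·4 + 0.21·2 + 0.18·3 + 0.08·2 = 3.06 bits/symbol.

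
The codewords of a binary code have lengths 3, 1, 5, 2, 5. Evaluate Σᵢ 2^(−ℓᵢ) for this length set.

0.9375

With common denominator 2^5 = 32: Σ 2^(−ℓᵢ) = 4/32 + 16/32 + 1/32 + 8/32 + 1/32 = 30/32 = 0.9375.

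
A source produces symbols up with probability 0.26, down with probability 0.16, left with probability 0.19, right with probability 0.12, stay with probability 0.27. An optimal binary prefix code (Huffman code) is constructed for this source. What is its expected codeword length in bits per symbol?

2.28 bits/symbol

Repeatedly combine the two least-probable nodes; the expected code length is the sum of the merged weights.
merge 3/25 + 4/25 → 7/25
merge 19/100 + 13/50 → 9/20
merge 27/100 + 7/25 → 11/20
merge 9/20 + 11/20 → 1
L = 7/25 + 9/20 + 11/20 + 1 = 57/25 = 2.28 bits/symbol.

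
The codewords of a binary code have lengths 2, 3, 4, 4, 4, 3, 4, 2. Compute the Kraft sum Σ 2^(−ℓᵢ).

With common denominator 2^4 = 16: Σ 2^(−ℓᵢ) = 4/16 + 2/16 + 1/16 + 1/16 + 1/16 + 2/16 + 1/16 + 4/16 = 16/16 = 1.

1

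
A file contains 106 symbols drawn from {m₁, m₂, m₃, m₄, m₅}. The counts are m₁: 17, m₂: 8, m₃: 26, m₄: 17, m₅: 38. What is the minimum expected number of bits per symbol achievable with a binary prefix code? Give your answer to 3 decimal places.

2.236 bits/symbol

Probabilities are the counts divided by 106.
Repeatedly combine the two least-probable nodes; the expected code length is the sum of the merged weights.
merge 4/53 + 17/106 → 25/106
merge 17/106 + 25/106 → 21/53
merge 13/53 + 19/53 → 32/53
merge 21/53 + 32/53 → 1
L = 25/106 + 21/53 + 32/53 + 1 = 237/106 ≈ 2.236 bits/symbol.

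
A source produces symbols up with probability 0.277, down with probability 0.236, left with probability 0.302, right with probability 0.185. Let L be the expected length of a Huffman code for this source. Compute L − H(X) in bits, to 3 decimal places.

0.023 bits

Entropy H = −Σ p log₂ p ≈ 1.9767 bits.
Huffman merges: 37/200+59/250→421/1000; 277/1000+151/500→579/1000; 421/1000+579/1000→1. L = 2 ≈ 2.0000.
L − H = 2.0000 − 1.9767 = 0.023 bits.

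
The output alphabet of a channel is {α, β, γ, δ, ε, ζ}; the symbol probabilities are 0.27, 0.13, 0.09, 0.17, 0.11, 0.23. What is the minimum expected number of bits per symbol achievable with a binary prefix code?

2.5 bits/symbol

Repeatedly combine the two least-probable nodes; the expected code length is the sum of the merged weights.
merge 9/100 + 11/100 → 1/5
merge 13/100 + 17/100 → 3/10
merge 1/5 + 23/100 → 43/100
merge 27/100 + 3/10 → 57/100
merge 43/100 + 57/100 → 1
L = 1/5 + 3/10 + 43/100 + 57/100 + 1 = 5/2 = 2.5 bits/symbol.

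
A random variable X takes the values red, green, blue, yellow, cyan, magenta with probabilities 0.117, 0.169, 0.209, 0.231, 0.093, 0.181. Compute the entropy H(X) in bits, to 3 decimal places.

H = −Σ pᵢ log₂ pᵢ.
−0.117·log₂(0.117) = 0.3622
−0.169·log₂(0.169) = 0.4335
−0.209·log₂(0.209) = 0.4720
−0.231·log₂(0.231) = 0.4883
−0.093·log₂(0.093) = 0.3187
−0.181·log₂(0.181) = 0.4463
Sum ≈ 2.5210 → 2.521 bits.

2.521 bits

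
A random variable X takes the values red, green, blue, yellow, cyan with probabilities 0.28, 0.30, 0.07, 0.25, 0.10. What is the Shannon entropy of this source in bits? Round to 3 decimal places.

H = −Σ pᵢ log₂ pᵢ.
−0.28·log₂(0.28) = 0.5142
−0.30·log₂(0.30) = 0.5211
−0.07·log₂(0.07) = 0.2686
−0.25·log₂(0.25) = 0.5000
−0.10·log₂(0.10) = 0.3322
Sum ≈ 2.1361 → 2.136 bits.

2.136 bits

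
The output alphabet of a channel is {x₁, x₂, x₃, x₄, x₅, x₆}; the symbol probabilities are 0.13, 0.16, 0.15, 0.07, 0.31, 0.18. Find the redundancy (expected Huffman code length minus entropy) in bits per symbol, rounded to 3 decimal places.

Entropy H = −Σ p log₂ p ≈ 2.4539 bits.
Huffman merges: 7/100+13/100→1/5; 3/20+4/25→31/100; 9/50+1/5→19/50; 31/100+31/100→31/50; 19/50+31/50→1. L = 251/100 ≈ 2.5100.
L − H = 2.5100 − 2.4539 = 0.056 bits.

0.056 bits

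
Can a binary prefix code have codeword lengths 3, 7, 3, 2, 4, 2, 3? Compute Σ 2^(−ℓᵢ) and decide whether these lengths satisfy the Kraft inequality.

0.9453125; yes

With common denominator 2^7 = 128: Σ 2^(−ℓᵢ) = 16/128 + 1/128 + 16/128 + 32/128 + 8/128 + 32/128 + 16/128 = 121/128 = 0.9453125.
Kraft's inequality requires Σ ≤ 1; here Σ = 0.9453125 ≤ 1, so such a prefix code exists.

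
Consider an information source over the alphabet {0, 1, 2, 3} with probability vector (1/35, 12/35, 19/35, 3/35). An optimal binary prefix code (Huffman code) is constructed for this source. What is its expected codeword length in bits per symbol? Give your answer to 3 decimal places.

Repeatedly combine the two least-probable nodes; the expected code length is the sum of the merged weights.
merge 1/35 + 3/35 → 4/35
merge 4/35 + 12/35 → 16/35
merge 16/35 + 19/35 → 1
L = 4/35 + 16/35 + 1 = 11/7 ≈ 1.571 bits/symbol.

1.571 bits/symbol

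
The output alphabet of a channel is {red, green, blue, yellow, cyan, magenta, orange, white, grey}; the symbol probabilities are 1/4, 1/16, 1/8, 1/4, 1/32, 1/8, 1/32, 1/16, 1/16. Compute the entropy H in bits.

2.8125 bits

Each probability is a power of 1/2, so log₂(1/p) is an integer.
H = Σ p·log₂(1/p) = 1/4·2 + 1/16·4 + 1/8·3 + 1/4·2 + 1/32·5 + 1/8·3 + 1/32·5 + 1/16·4 + 1/16·4 = 2.8125 bits.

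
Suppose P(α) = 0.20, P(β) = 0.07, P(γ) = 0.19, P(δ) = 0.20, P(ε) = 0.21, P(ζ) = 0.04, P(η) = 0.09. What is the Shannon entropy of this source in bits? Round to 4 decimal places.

2.6238 bits

H = −Σ pᵢ log₂ pᵢ.
−0.20·log₂(0.20) = 0.4644
−0.07·log₂(0.07) = 0.2686
−0.19·log₂(0.19) = 0.4552
−0.20·log₂(0.20) = 0.4644
−0.21·log₂(0.21) = 0.4728
−0.04·log₂(0.04) = 0.1858
−0.09·log₂(0.09) = 0.3127
Sum ≈ 2.6238 → 2.6238 bits.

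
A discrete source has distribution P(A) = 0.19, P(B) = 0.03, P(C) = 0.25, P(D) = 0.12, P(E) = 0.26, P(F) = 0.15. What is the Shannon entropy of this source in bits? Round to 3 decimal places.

H = −Σ pᵢ log₂ pᵢ.
−0.19·log₂(0.19) = 0.4552
−0.03·log₂(0.03) = 0.1518
−0.25·log₂(0.25) = 0.5000
−0.12·log₂(0.12) = 0.3671
−0.26·log₂(0.26) = 0.5053
−0.15·log₂(0.15) = 0.4105
Sum ≈ 2.3899 → 2.390 bits.

2.390 bits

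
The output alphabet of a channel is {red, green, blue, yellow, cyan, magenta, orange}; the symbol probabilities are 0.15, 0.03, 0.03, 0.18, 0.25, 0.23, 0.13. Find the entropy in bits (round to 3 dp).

H = −Σ pᵢ log₂ pᵢ.
−0.15·log₂(0.15) = 0.4105
−0.03·log₂(0.03) = 0.1518
−0.03·log₂(0.03) = 0.1518
−0.18·log₂(0.18) = 0.4453
−0.25·log₂(0.25) = 0.5000
−0.23·log₂(0.23) = 0.4877
−0.13·log₂(0.13) = 0.3826
Sum ≈ 2.5297 → 2.530 bits.

2.530 bits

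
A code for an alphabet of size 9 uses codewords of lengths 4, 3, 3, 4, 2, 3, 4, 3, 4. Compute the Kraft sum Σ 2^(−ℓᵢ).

1

With common denominator 2^4 = 16: Σ 2^(−ℓᵢ) = 1/16 + 2/16 + 2/16 + 1/16 + 4/16 + 2/16 + 1/16 + 2/16 + 1/16 = 16/16 = 1.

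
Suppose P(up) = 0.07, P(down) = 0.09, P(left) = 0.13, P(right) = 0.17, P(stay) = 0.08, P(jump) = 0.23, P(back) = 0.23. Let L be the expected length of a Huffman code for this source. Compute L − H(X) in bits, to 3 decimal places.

0.025 bits

Entropy H = −Σ p log₂ p ≈ 2.6653 bits.
Huffman merges: 7/100+2/25→3/20; 9/100+13/100→11/50; 3/20+17/100→8/25; 11/50+23/100→9/20; 23/100+8/25→11/20; 9/20+11/20→1. L = 269/100 ≈ 2.6900.
L − H = 2.6900 − 2.6653 = 0.025 bits.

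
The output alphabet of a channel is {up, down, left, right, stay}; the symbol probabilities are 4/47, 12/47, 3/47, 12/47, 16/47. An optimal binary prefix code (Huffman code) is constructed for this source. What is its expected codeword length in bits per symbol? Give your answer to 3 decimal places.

Repeatedly combine the two least-probable nodes; the expected code length is the sum of the merged weights.
merge 3/47 + 4/47 → 7/47
merge 7/47 + 12/47 → 19/47
merge 12/47 + 16/47 → 28/47
merge 19/47 + 28/47 → 1
L = 7/47 + 19/47 + 28/47 + 1 = 101/47 ≈ 2.149 bits/symbol.

2.149 bits/symbol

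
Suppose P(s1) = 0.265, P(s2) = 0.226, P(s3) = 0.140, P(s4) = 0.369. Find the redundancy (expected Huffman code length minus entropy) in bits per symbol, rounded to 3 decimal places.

Entropy H = −Σ p log₂ p ≈ 1.9205 bits.
Huffman merges: 7/50+113/500→183/500; 53/200+183/500→631/1000; 369/1000+631/1000→1. L = 1997/1000 ≈ 1.9970.
L − H = 1.9970 − 1.9205 = 0.077 bits.

0.077 bits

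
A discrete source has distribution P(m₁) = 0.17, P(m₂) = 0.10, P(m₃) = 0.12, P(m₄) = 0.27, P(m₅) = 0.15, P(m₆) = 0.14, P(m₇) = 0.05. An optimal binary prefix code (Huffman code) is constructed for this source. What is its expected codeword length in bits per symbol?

2.71 bits/symbol

Repeatedly combine the two least-probable nodes; the expected code length is the sum of the merged weights.
merge 1/20 + 1/10 → 3/20
merge 3/25 + 7/50 → 13/50
merge 3/20 + 3/20 → 3/10
merge 17/100 + 13/50 → 43/100
merge 27/100 + 3/10 → 57/100
merge 43/100 + 57/100 → 1
L = 3/20 + 13/50 + 3/10 + 43/100 + 57/100 + 1 = 271/100 = 2.71 bits/symbol.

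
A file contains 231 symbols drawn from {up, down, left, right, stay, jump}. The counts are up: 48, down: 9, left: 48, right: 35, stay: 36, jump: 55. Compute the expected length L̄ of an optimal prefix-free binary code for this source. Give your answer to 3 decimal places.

2.537 bits/symbol

Probabilities are the counts divided by 231.
Repeatedly combine the two least-probable nodes; the expected code length is the sum of the merged weights.
merge 3/77 + 5/33 → 4/21
merge 12/77 + 4/21 → 80/231
merge 16/77 + 16/77 → 32/77
merge 5/21 + 80/231 → 45/77
merge 32/77 + 45/77 → 1
L = 4/21 + 80/231 + 32/77 + 45/77 + 1 = 586/231 ≈ 2.537 bits/symbol.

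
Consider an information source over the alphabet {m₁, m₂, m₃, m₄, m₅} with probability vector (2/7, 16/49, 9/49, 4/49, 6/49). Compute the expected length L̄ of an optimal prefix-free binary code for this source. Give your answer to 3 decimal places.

Repeatedly combine the two least-probable nodes; the expected code length is the sum of the merged weights.
merge 4/49 + 6/49 → 10/49
merge 9/49 + 10/49 → 19/49
merge 2/7 + 16/49 → 30/49
merge 19/49 + 30/49 → 1
L = 10/49 + 19/49 + 30/49 + 1 = 108/49 ≈ 2.204 bits/symbol.

2.204 bits/symbol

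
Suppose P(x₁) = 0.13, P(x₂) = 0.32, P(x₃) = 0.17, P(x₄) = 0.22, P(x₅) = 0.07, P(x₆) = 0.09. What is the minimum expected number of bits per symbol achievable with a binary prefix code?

2.45 bits/symbol

Repeatedly combine the two least-probable nodes; the expected code length is the sum of the merged weights.
merge 7/100 + 9/100 → 4/25
merge 13/100 + 4/25 → 29/100
merge 17/100 + 11/50 → 39/100
merge 29/100 + 8/25 → 61/100
merge 39/100 + 61/100 → 1
L = 4/25 + 29/100 + 39/100 + 61/100 + 1 = 49/20 = 2.45 bits/symbol.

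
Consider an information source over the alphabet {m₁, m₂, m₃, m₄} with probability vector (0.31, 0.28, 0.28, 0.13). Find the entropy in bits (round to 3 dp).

H = −Σ pᵢ log₂ pᵢ.
−0.31·log₂(0.31) = 0.5238
−0.28·log₂(0.28) = 0.5142
−0.28·log₂(0.28) = 0.5142
−0.13·log₂(0.13) = 0.3826
Sum ≈ 1.9349 → 1.935 bits.

1.935 bits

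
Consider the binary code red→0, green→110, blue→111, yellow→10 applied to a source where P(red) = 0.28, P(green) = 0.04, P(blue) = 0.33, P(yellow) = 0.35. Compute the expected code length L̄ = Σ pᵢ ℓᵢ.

2.09 bits/symbol

L̄ = Σ pᵢ·ℓᵢ = 0.28·1 + 0.04·3 + 0.33·3 + 0.35·2 = 2.09 bits/symbol.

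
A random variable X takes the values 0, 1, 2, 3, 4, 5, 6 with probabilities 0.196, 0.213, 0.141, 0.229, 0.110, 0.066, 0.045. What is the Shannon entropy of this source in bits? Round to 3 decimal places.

2.632 bits

H = −Σ pᵢ log₂ pᵢ.
−0.196·log₂(0.196) = 0.4608
−0.213·log₂(0.213) = 0.4752
−0.141·log₂(0.141) = 0.3985
−0.229·log₂(0.229) = 0.4870
−0.110·log₂(0.110) = 0.3503
−0.066·log₂(0.066) = 0.2588
−0.045·log₂(0.045) = 0.2013
Sum ≈ 2.6319 → 2.632 bits.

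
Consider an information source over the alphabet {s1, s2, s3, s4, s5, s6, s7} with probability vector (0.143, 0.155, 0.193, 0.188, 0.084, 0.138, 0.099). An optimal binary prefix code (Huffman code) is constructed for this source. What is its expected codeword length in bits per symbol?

2.802 bits/symbol

Repeatedly combine the two least-probable nodes; the expected code length is the sum of the merged weights.
merge 21/250 + 99/1000 → 183/1000
merge 69/500 + 143/1000 → 281/1000
merge 31/200 + 183/1000 → 169/500
merge 47/250 + 193/1000 → 381/1000
merge 281/1000 + 169/500 → 619/1000
merge 381/1000 + 619/1000 → 1
L = 183/1000 + 281/1000 + 169/500 + 381/1000 + 619/1000 + 1 = 1401/500 = 2.802 bits/symbol.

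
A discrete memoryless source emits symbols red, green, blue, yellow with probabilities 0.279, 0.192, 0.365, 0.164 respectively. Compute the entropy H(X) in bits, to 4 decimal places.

H = −Σ pᵢ log₂ pᵢ.
−0.279·log₂(0.279) = 0.5138
−0.192·log₂(0.192) = 0.4571
−0.365·log₂(0.365) = 0.5307
−0.164·log₂(0.164) = 0.4278
Sum ≈ 1.9294 → 1.9294 bits.

1.9294 bits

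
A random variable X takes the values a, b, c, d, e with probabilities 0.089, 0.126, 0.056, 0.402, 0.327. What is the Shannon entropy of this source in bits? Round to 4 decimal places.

1.9759 bits

H = −Σ pᵢ log₂ pᵢ.
−0.089·log₂(0.089) = 0.3106
−0.126·log₂(0.126) = 0.3766
−0.056·log₂(0.056) = 0.2329
−0.402·log₂(0.402) = 0.5285
−0.327·log₂(0.327) = 0.5273
Sum ≈ 1.9759 → 1.9759 bits.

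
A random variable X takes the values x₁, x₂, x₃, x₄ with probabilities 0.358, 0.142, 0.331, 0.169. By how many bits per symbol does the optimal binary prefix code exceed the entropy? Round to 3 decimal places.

Entropy H = −Σ p log₂ p ≈ 1.8919 bits.
Huffman merges: 71/500+169/1000→311/1000; 311/1000+331/1000→321/500; 179/500+321/500→1. L = 1953/1000 ≈ 1.9530.
L − H = 1.9530 − 1.8919 = 0.061 bits.

0.061 bits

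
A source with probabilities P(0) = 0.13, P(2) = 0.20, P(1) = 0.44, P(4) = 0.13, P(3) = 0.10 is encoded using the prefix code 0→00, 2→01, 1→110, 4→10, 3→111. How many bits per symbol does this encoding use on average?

L̄ = Σ pᵢ·ℓᵢ = 0.13·2 + 0.20·2 + 0.44·3 + 0.13·2 + 0.10·3 = 2.54 bits/symbol.

2.54 bits/symbol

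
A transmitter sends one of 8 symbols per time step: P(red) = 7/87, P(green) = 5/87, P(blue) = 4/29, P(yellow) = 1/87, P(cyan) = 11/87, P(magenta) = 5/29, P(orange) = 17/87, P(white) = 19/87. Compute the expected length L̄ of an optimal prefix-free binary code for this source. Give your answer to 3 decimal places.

2.805 bits/symbol

Repeatedly combine the two least-probable nodes; the expected code length is the sum of the merged weights.
merge 1/87 + 5/87 → 2/29
merge 2/29 + 7/87 → 13/87
merge 11/87 + 4/29 → 23/87
merge 13/87 + 5/29 → 28/87
merge 17/87 + 19/87 → 12/29
merge 23/87 + 28/87 → 17/29
merge 12/29 + 17/29 → 1
L = 2/29 + 13/87 + 23/87 + 28/87 + 12/29 + 17/29 + 1 = 244/87 ≈ 2.805 bits/symbol.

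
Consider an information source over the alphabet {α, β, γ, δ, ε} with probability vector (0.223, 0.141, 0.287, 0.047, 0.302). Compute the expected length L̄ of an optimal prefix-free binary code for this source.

2.188 bits/symbol

Repeatedly combine the two least-probable nodes; the expected code length is the sum of the merged weights.
merge 47/1000 + 141/1000 → 47/250
merge 47/250 + 223/1000 → 411/1000
merge 287/1000 + 151/500 → 589/1000
merge 411/1000 + 589/1000 → 1
L = 47/250 + 411/1000 + 589/1000 + 1 = 547/250 = 2.188 bits/symbol.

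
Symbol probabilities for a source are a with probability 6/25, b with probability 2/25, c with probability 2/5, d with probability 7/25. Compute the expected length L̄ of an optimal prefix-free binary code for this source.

Repeatedly combine the two least-probable nodes; the expected code length is the sum of the merged weights.
merge 2/25 + 6/25 → 8/25
merge 7/25 + 8/25 → 3/5
merge 2/5 + 3/5 → 1
L = 8/25 + 3/5 + 1 = 48/25 = 1.92 bits/symbol.

1.92 bits/symbol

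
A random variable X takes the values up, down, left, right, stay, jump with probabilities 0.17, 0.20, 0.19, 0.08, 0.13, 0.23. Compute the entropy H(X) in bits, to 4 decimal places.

2.5160 bits

H = −Σ pᵢ log₂ pᵢ.
−0.17·log₂(0.17) = 0.4346
−0.20·log₂(0.20) = 0.4644
−0.19·log₂(0.19) = 0.4552
−0.08·log₂(0.08) = 0.2915
−0.13·log₂(0.13) = 0.3826
−0.23·log₂(0.23) = 0.4877
Sum ≈ 2.5160 → 2.5160 bits.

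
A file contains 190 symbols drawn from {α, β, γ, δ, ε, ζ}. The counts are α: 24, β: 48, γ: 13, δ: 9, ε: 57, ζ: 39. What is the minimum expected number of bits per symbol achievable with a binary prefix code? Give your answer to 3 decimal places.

Probabilities are the counts divided by 190.
Repeatedly combine the two least-probable nodes; the expected code length is the sum of the merged weights.
merge 9/190 + 13/190 → 11/95
merge 11/95 + 12/95 → 23/95
merge 39/190 + 23/95 → 17/38
merge 24/95 + 3/10 → 21/38
merge 17/38 + 21/38 → 1
L = 11/95 + 23/95 + 17/38 + 21/38 + 1 = 224/95 ≈ 2.358 bits/symbol.

2.358 bits/symbol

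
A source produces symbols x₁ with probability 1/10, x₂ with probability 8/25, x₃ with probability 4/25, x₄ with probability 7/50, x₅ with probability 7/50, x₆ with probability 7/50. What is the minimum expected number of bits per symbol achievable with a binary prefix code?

2.52 bits/symbol

Repeatedly combine the two least-probable nodes; the expected code length is the sum of the merged weights.
merge 1/10 + 7/50 → 6/25
merge 7/50 + 7/50 → 7/25
merge 4/25 + 6/25 → 2/5
merge 7/25 + 8/25 → 3/5
merge 2/5 + 3/5 → 1
L = 6/25 + 7/25 + 2/5 + 3/5 + 1 = 63/25 = 2.52 bits/symbol.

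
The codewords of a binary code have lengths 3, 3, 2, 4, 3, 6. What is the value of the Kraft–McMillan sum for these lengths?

With common denominator 2^6 = 64: Σ 2^(−ℓᵢ) = 8/64 + 8/64 + 16/64 + 4/64 + 8/64 + 1/64 = 45/64 = 0.703125.

0.703125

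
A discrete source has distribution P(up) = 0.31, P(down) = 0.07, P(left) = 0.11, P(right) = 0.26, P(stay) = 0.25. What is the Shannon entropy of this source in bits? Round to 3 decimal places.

H = −Σ pᵢ log₂ pᵢ.
−0.31·log₂(0.31) = 0.5238
−0.07·log₂(0.07) = 0.2686
−0.11·log₂(0.11) = 0.3503
−0.26·log₂(0.26) = 0.5053
−0.25·log₂(0.25) = 0.5000
Sum ≈ 2.1479 → 2.148 bits.

2.148 bits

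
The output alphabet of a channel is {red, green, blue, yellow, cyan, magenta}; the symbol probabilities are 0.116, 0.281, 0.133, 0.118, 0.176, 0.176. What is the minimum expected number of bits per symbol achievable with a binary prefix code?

Repeatedly combine the two least-probable nodes; the expected code length is the sum of the merged weights.
merge 29/250 + 59/500 → 117/500
merge 133/1000 + 22/125 → 309/1000
merge 22/125 + 117/500 → 41/100
merge 281/1000 + 309/1000 → 59/100
merge 41/100 + 59/100 → 1
L = 117/500 + 309/1000 + 41/100 + 59/100 + 1 = 2543/1000 = 2.543 bits/symbol.

2.543 bits/symbol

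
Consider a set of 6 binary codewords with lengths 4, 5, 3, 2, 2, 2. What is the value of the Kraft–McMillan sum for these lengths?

0.96875

With common denominator 2^5 = 32: Σ 2^(−ℓᵢ) = 2/32 + 1/32 + 4/32 + 8/32 + 8/32 + 8/32 = 31/32 = 0.96875.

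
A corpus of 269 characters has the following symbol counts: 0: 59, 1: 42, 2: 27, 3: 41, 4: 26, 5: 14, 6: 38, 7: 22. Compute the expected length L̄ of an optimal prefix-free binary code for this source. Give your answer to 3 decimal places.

2.914 bits/symbol

Probabilities are the counts divided by 269.
Repeatedly combine the two least-probable nodes; the expected code length is the sum of the merged weights.
merge 14/269 + 22/269 → 36/269
merge 26/269 + 27/269 → 53/269
merge 36/269 + 38/269 → 74/269
merge 41/269 + 42/269 → 83/269
merge 53/269 + 59/269 → 112/269
merge 74/269 + 83/269 → 157/269
merge 112/269 + 157/269 → 1
L = 36/269 + 53/269 + 74/269 + 83/269 + 112/269 + 157/269 + 1 = 784/269 ≈ 2.914 bits/symbol.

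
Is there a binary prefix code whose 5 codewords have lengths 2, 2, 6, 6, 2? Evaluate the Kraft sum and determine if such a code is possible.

With common denominator 2^6 = 64: Σ 2^(−ℓᵢ) = 16/64 + 16/64 + 1/64 + 1/64 + 16/64 = 50/64 = 0.78125.
Kraft's inequality requires Σ ≤ 1; here Σ = 0.78125 ≤ 1, so such a prefix code exists.

0.78125; yes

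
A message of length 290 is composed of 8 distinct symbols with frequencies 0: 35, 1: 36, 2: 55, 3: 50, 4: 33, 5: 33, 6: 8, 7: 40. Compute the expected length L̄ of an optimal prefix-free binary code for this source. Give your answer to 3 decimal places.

2.952 bits/symbol

Probabilities are the counts divided by 290.
Repeatedly combine the two least-probable nodes; the expected code length is the sum of the merged weights.
merge 4/145 + 33/290 → 41/290
merge 33/290 + 7/58 → 34/145
merge 18/145 + 4/29 → 38/145
merge 41/290 + 5/29 → 91/290
merge 11/58 + 34/145 → 123/290
merge 38/145 + 91/290 → 167/290
merge 123/290 + 167/290 → 1
L = 41/290 + 34/145 + 38/145 + 91/290 + 123/290 + 167/290 + 1 = 428/145 ≈ 2.952 bits/symbol.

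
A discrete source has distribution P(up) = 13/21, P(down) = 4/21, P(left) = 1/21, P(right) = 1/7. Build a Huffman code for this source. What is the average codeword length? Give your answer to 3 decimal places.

Repeatedly combine the two least-probable nodes; the expected code length is the sum of the merged weights.
merge 1/21 + 1/7 → 4/21
merge 4/21 + 4/21 → 8/21
merge 8/21 + 13/21 → 1
L = 4/21 + 8/21 + 1 = 11/7 ≈ 1.571 bits/symbol.

1.571 bits/symbol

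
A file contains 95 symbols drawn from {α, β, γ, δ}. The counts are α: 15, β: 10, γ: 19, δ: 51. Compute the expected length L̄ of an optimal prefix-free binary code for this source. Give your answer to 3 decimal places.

Probabilities are the counts divided by 95.
Repeatedly combine the two least-probable nodes; the expected code length is the sum of the merged weights.
merge 2/19 + 3/19 → 5/19
merge 1/5 + 5/19 → 44/95
merge 44/95 + 51/95 → 1
L = 5/19 + 44/95 + 1 = 164/95 ≈ 1.726 bits/symbol.

1.726 bits/symbol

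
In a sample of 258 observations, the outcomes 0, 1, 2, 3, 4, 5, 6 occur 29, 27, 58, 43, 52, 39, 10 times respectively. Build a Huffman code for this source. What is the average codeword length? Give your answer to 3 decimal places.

Probabilities are the counts divided by 258.
Repeatedly combine the two least-probable nodes; the expected code length is the sum of the merged weights.
merge 5/129 + 9/86 → 37/258
merge 29/258 + 37/258 → 11/43
merge 13/86 + 1/6 → 41/129
merge 26/129 + 29/129 → 55/129
merge 11/43 + 41/129 → 74/129
merge 55/129 + 74/129 → 1
L = 37/258 + 11/43 + 41/129 + 55/129 + 74/129 + 1 = 701/258 ≈ 2.717 bits/symbol.

2.717 bits/symbol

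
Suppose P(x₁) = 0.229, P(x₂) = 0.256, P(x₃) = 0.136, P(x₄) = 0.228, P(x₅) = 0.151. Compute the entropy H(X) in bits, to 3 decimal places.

2.280 bits

H = −Σ pᵢ log₂ pᵢ.
−0.229·log₂(0.229) = 0.4870
−0.256·log₂(0.256) = 0.5032
−0.136·log₂(0.136) = 0.3915
−0.228·log₂(0.228) = 0.4863
−0.151·log₂(0.151) = 0.4118
Sum ≈ 2.2798 → 2.280 bits.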